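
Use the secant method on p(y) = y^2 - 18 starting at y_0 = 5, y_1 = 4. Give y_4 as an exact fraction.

p(5) = 7, p(4) = -2. y_2 = 4 - (-2)·(4 - 5)/((-2) - 7) = 38/9.
p(4) = -2, p(38/9) = -14/81. y_3 = (38/9) - (-14/81)·((38/9) - 4)/((-14/81) - (-2)) = 157/37.
p(38/9) = -14/81, p(157/37) = 7/1369. y_4 = (157/37) - (7/1369)·((157/37) - (38/9))/((7/1369) - (-14/81)) = 11960/2819.

11960/2819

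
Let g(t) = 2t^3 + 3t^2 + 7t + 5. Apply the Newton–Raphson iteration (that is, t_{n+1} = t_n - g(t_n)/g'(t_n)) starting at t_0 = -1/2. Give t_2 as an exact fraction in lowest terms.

g'(t) = 6t^2 + 6t + 7.
g(-1/2) = 2, g'(-1/2) = 11/2, so t_1 = (-1/2) - 2/(11/2) = -19/22.
g(-19/22) = -128/1331, g'(-19/22) = 1523/242, so t_2 = (-19/22) - (-128/1331)/(1523/242) = -28425/33506.

-28425/33506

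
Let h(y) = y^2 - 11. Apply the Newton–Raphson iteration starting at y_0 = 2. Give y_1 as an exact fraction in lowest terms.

h'(y) = 2y.
h(2) = -7, h'(2) = 4, so y_1 = 2 - (-7)/4 = 15/4.

15/4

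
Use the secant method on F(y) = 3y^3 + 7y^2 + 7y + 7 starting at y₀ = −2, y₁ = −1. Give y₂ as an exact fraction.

F(−2) = −3, F(−1) = 4. y₂ = (−1) − 4·((−1) − (−2))/(4 − (−3)) = −11/7.

−11/7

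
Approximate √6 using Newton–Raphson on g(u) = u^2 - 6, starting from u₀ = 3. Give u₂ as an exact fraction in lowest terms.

49/20

g'(u) = 2u.
g(3) = 3, g'(3) = 6, so u₁ = 3 - 3/6 = 5/2.
g(5/2) = 1/4, g'(5/2) = 5, so u₂ = (5/2) - (1/4)/5 = 49/20.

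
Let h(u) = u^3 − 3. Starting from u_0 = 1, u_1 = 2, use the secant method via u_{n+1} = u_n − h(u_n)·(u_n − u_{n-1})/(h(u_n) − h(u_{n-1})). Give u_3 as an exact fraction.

h(1) = −2, h(2) = 5. u_2 = 2 − 5·(2 − 1)/(5 − (−2)) = 9/7.
h(2) = 5, h(9/7) = −300/343. u_3 = (9/7) − (−300/343)·((9/7) − 2)/((−300/343) − 5) = 561/403.

561/403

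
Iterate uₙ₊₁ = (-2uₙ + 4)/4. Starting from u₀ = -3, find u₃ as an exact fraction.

9/8

u₁ = (-2·(-3) + 4)/4 = 5/2.
u₂ = (-2·(5/2) + 4)/4 = -1/4.
u₃ = (-2·(-1/4) + 4)/4 = 9/8.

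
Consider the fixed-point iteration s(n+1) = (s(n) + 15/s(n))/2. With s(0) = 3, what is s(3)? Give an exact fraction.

s(1) = (3 + 15/3)/2 = 4.
s(2) = (4 + 15/4)/2 = 31/8.
s(3) = (31/8 + 15/(31/8))/2 = 1921/496.

1921/496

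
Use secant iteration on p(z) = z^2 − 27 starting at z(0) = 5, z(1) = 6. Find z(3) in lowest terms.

213/41

p(5) = −2, p(6) = 9. z(2) = 6 − 9·(6 − 5)/(9 − (−2)) = 57/11.
p(6) = 9, p(57/11) = −18/121. z(3) = (57/11) − (−18/121)·((57/11) − 6)/((−18/121) − 9) = 213/41.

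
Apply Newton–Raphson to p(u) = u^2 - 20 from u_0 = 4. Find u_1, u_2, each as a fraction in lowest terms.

p'(u) = 2u.
p(4) = -4, p'(4) = 8, so u_1 = 4 - (-4)/8 = 9/2.
p(9/2) = 1/4, p'(9/2) = 9, so u_2 = (9/2) - (1/4)/9 = 161/36.

u_1 = 9/2, u_2 = 161/36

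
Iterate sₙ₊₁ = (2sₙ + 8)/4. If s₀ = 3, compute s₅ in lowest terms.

s₁ = (2·3 + 8)/4 = 7/2.
s₂ = (2·(7/2) + 8)/4 = 15/4.
s₃ = (2·(15/4) + 8)/4 = 31/8.
s₄ = (2·(31/8) + 8)/4 = 63/16.
s₅ = (2·(63/16) + 8)/4 = 127/32.

127/32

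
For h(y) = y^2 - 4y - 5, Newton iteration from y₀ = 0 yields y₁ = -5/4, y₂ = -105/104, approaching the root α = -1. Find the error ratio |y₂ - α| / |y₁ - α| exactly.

1/26

y₁ - α = -5/4 - (-1) = -5/4 + 1 = -1/4, so |y₁ - α| = 1/4.
y₂ - α = -105/104 - (-1) = -105/104 + 1 = -1/104, so |y₂ - α| = 1/104.
Ratio = (1/104) / (1/4) = 1/26.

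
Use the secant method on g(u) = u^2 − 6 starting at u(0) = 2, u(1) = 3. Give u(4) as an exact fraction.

267/109

g(2) = −2, g(3) = 3. u(2) = 3 − 3·(3 − 2)/(3 − (−2)) = 12/5.
g(3) = 3, g(12/5) = −6/25. u(3) = (12/5) − (−6/25)·((12/5) − 3)/((−6/25) − 3) = 22/9.
g(12/5) = −6/25, g(22/9) = −2/81. u(4) = (22/9) − (−2/81)·((22/9) − (12/5))/((−2/81) − (−6/25)) = 267/109.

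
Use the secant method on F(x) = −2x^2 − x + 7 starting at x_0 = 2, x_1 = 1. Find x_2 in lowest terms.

11/7

F(2) = −3, F(1) = 4. x_2 = 1 − 4·(1 − 2)/(4 − (−3)) = 11/7.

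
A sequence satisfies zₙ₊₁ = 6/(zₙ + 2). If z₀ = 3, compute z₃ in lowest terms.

z₁ = 6/(3 + 2) = 6/5.
z₂ = 6/(6/5 + 2) = 15/8.
z₃ = 6/(15/8 + 2) = 48/31.

48/31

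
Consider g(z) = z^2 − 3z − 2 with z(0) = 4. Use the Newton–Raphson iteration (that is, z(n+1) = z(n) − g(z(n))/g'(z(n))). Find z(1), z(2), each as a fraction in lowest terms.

z(1) = 18/5, z(2) = 374/105

g'(z) = 2z − 3.
g(4) = 2, g'(4) = 5, so z(1) = 4 − 2/5 = 18/5.
g(18/5) = 4/25, g'(18/5) = 21/5, so z(2) = (18/5) − (4/25)/(21/5) = 374/105.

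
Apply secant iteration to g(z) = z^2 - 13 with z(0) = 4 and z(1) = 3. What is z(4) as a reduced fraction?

g(4) = 3, g(3) = -4. z(2) = 3 - (-4)·(3 - 4)/((-4) - 3) = 25/7.
g(3) = -4, g(25/7) = -12/49. z(3) = (25/7) - (-12/49)·((25/7) - 3)/((-12/49) - (-4)) = 83/23.
g(25/7) = -12/49, g(83/23) = 12/529. z(4) = (83/23) - (12/529)·((83/23) - (25/7))/((12/529) - (-12/49)) = 1042/289.

1042/289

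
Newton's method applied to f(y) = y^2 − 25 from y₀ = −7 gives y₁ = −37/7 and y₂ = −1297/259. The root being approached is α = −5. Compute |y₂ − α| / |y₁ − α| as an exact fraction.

1/37

y₁ − α = −37/7 − (−5) = −37/7 + 5 = −2/7, so |y₁ − α| = 2/7.
y₂ − α = −1297/259 − (−5) = −1297/259 + 5 = −2/259, so |y₂ − α| = 2/259.
Ratio = (2/259) / (2/7) = 1/37.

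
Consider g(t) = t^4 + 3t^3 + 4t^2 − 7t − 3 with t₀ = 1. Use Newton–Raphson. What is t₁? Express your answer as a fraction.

8/7

g'(t) = 4t^3 + 9t^2 + 8t − 7.
g(1) = −2, g'(1) = 14, so t₁ = 1 − (−2)/14 = 8/7.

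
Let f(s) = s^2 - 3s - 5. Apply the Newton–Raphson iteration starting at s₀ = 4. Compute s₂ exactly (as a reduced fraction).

f'(s) = 2s - 3.
f(4) = -1, f'(4) = 5, so s₁ = 4 - (-1)/5 = 21/5.
f(21/5) = 1/25, f'(21/5) = 27/5, so s₂ = (21/5) - (1/25)/(27/5) = 566/135.

566/135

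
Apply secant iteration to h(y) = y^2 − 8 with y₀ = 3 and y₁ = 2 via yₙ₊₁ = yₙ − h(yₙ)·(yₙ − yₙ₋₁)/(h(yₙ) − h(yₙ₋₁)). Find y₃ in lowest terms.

h(3) = 1, h(2) = −4. y₂ = 2 − (−4)·(2 − 3)/((−4) − 1) = 14/5.
h(2) = −4, h(14/5) = −4/25. y₃ = (14/5) − (−4/25)·((14/5) − 2)/((−4/25) − (−4)) = 17/6.

17/6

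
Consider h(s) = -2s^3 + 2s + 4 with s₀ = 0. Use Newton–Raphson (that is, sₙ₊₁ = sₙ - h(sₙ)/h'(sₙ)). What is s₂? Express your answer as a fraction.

h'(s) = -6s^2 + 2.
h(0) = 4, h'(0) = 2, so s₁ = 0 - 4/2 = -2.
h(-2) = 16, h'(-2) = -22, so s₂ = (-2) - 16/(-22) = -14/11.

-14/11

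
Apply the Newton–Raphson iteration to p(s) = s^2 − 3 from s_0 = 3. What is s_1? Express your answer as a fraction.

p'(s) = 2s.
p(3) = 6, p'(3) = 6, so s_1 = 3 − 6/6 = 2.

2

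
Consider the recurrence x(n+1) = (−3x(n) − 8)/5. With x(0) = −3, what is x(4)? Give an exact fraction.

x(1) = (−3·(−3) − 8)/5 = 1/5.
x(2) = (−3·(1/5) − 8)/5 = −43/25.
x(3) = (−3·(−43/25) − 8)/5 = −71/125.
x(4) = (−3·(−71/125) − 8)/5 = −787/625.

−787/625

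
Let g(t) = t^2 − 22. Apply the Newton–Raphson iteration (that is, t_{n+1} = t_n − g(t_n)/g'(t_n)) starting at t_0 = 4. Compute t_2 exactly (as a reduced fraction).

713/152

g'(t) = 2t.
g(4) = −6, g'(4) = 8, so t_1 = 4 − (−6)/8 = 19/4.
g(19/4) = 9/16, g'(19/4) = 19/2, so t_2 = (19/4) − (9/16)/(19/2) = 713/152.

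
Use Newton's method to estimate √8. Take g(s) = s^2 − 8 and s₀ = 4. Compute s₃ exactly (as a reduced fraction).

577/204

g'(s) = 2s.
g(4) = 8, g'(4) = 8, so s₁ = 4 − 8/8 = 3.
g(3) = 1, g'(3) = 6, so s₂ = 3 − 1/6 = 17/6.
g(17/6) = 1/36, g'(17/6) = 17/3, so s₃ = (17/6) − (1/36)/(17/3) = 577/204.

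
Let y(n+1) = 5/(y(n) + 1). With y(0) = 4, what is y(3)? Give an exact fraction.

10/7

y(1) = 5/(4 + 1) = 1.
y(2) = 5/(1 + 1) = 5/2.
y(3) = 5/(5/2 + 1) = 10/7.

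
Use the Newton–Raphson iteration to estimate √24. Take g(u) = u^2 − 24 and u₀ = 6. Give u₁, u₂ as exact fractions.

u₁ = 5, u₂ = 49/10

g'(u) = 2u.
g(6) = 12, g'(6) = 12, so u₁ = 6 − 12/12 = 5.
g(5) = 1, g'(5) = 10, so u₂ = 5 − 1/10 = 49/10.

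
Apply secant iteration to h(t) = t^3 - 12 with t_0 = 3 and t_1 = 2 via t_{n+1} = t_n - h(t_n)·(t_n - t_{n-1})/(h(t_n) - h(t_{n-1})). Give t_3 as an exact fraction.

h(3) = 15, h(2) = -4. t_2 = 2 - (-4)·(2 - 3)/((-4) - 15) = 42/19.
h(2) = -4, h(42/19) = -8220/6859. t_3 = (42/19) - (-8220/6859)·((42/19) - 2)/((-8220/6859) - (-4)) = 2763/1201.

2763/1201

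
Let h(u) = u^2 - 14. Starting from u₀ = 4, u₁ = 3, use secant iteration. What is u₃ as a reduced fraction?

h(4) = 2, h(3) = -5. u₂ = 3 - (-5)·(3 - 4)/((-5) - 2) = 26/7.
h(3) = -5, h(26/7) = -10/49. u₃ = (26/7) - (-10/49)·((26/7) - 3)/((-10/49) - (-5)) = 176/47.

176/47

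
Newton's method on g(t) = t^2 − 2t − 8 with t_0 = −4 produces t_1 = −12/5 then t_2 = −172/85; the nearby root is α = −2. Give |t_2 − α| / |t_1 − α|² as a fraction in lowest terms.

5/34

t_1 − α = −12/5 − (−2) = −12/5 + 2 = −2/5, so |t_1 − α| = 2/5.
t_2 − α = −172/85 − (−2) = −172/85 + 2 = −2/85, so |t_2 − α| = 2/85.
|t_1 − α|² = 4/25.
Ratio = (2/85) / (4/25) = 5/34.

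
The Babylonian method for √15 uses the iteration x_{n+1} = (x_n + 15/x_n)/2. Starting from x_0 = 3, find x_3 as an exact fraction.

1921/496

x_1 = (3 + 15/3)/2 = 4.
x_2 = (4 + 15/4)/2 = 31/8.
x_3 = (31/8 + 15/(31/8))/2 = 1921/496.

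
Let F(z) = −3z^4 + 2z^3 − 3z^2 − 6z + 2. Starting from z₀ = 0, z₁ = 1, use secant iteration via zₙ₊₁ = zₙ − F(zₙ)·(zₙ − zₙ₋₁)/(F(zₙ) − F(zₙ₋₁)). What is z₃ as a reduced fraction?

F(0) = 2, F(1) = −8. z₂ = 1 − (−8)·(1 − 0)/((−8) − 2) = 1/5.
F(1) = −8, F(1/5) = 432/625. z₃ = (1/5) − (432/625)·((1/5) − 1)/((432/625) − (−8)) = 179/679.

179/679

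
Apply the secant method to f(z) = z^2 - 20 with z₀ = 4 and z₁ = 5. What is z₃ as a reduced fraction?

f(4) = -4, f(5) = 5. z₂ = 5 - 5·(5 - 4)/(5 - (-4)) = 40/9.
f(5) = 5, f(40/9) = -20/81. z₃ = (40/9) - (-20/81)·((40/9) - 5)/((-20/81) - 5) = 76/17.

76/17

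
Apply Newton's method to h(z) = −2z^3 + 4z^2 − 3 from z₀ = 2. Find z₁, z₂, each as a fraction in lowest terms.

h'(z) = −6z^2 + 8z.
h(2) = −3, h'(2) = −8, so z₁ = 2 − (−3)/(−8) = 13/8.
h(13/8) = −261/256, h'(13/8) = −91/32, so z₂ = (13/8) − (−261/256)/(−91/32) = 461/364.

z₁ = 13/8, z₂ = 461/364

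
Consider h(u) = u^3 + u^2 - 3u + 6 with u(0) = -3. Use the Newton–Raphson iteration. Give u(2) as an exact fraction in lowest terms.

-4694/1665

h'(u) = 3u^2 + 2u - 3.
h(-3) = -3, h'(-3) = 18, so u(1) = (-3) - (-3)/18 = -17/6.
h(-17/6) = -47/216, h'(-17/6) = 185/12, so u(2) = (-17/6) - (-47/216)/(185/12) = -4694/1665.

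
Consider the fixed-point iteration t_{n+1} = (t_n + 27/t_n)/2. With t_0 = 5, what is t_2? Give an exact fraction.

1351/260

t_1 = (5 + 27/5)/2 = 26/5.
t_2 = (26/5 + 27/(26/5))/2 = 1351/260.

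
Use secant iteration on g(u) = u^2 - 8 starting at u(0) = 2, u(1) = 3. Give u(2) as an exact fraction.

14/5

g(2) = -4, g(3) = 1. u(2) = 3 - 1·(3 - 2)/(1 - (-4)) = 14/5.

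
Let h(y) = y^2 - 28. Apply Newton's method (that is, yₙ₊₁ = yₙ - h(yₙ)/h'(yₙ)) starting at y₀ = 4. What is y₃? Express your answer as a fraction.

108497/20504

h'(y) = 2y.
h(4) = -12, h'(4) = 8, so y₁ = 4 - (-12)/8 = 11/2.
h(11/2) = 9/4, h'(11/2) = 11, so y₂ = (11/2) - (9/4)/11 = 233/44.
h(233/44) = 81/1936, h'(233/44) = 233/22, so y₃ = (233/44) - (81/1936)/(233/22) = 108497/20504.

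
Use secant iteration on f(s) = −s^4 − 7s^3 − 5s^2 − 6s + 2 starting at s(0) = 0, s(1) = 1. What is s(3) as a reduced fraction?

f(0) = 2, f(1) = −17. s(2) = 1 − (−17)·(1 − 0)/((−17) − 2) = 2/19.
f(1) = −17, f(2/19) = 170034/130321. s(3) = (2/19) − (170034/130321)·((2/19) − 1)/((170034/130321) − (−17)) = 23720/140323.

23720/140323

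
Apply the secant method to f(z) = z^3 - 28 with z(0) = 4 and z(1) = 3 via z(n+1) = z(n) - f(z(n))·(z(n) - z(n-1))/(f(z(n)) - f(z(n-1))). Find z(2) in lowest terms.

f(4) = 36, f(3) = -1. z(2) = 3 - (-1)·(3 - 4)/((-1) - 36) = 112/37.

112/37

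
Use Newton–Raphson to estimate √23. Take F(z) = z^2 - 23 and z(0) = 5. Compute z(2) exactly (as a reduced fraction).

1151/240

F'(z) = 2z.
F(5) = 2, F'(5) = 10, so z(1) = 5 - 2/10 = 24/5.
F(24/5) = 1/25, F'(24/5) = 48/5, so z(2) = (24/5) - (1/25)/(48/5) = 1151/240.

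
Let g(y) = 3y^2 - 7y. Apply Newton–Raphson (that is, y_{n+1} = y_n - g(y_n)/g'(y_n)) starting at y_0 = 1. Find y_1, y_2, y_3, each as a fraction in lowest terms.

g'(y) = 6y - 7.
g(1) = -4, g'(1) = -1, so y_1 = 1 - (-4)/(-1) = -3.
g(-3) = 48, g'(-3) = -25, so y_2 = (-3) - 48/(-25) = -27/25.
g(-27/25) = 6912/625, g'(-27/25) = -337/25, so y_3 = (-27/25) - (6912/625)/(-337/25) = -2187/8425.

y_1 = -3, y_2 = -27/25, y_3 = -2187/8425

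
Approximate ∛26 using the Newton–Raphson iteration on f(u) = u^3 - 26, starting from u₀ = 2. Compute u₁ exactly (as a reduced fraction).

f'(u) = 3u^2.
f(2) = -18, f'(2) = 12, so u₁ = 2 - (-18)/12 = 7/2.

7/2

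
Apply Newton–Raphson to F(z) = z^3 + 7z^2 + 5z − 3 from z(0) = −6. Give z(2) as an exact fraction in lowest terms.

F'(z) = 3z^2 + 14z + 5.
F(−6) = 3, F'(−6) = 29, so z(1) = (−6) − 3/29 = −177/29.
F(−177/29) = −2898/24389, F'(−177/29) = 26330/841, so z(2) = (−177/29) − (−2898/24389)/(26330/841) = −2328756/381785.

−2328756/381785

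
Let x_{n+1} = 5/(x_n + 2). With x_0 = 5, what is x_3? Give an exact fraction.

95/73

x_1 = 5/(5 + 2) = 5/7.
x_2 = 5/(5/7 + 2) = 35/19.
x_3 = 5/(35/19 + 2) = 95/73.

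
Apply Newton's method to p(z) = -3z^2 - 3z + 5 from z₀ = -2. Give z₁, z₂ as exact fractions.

p'(z) = -6z - 3.
p(-2) = -1, p'(-2) = 9, so z₁ = (-2) - (-1)/9 = -17/9.
p(-17/9) = -1/27, p'(-17/9) = 25/3, so z₂ = (-17/9) - (-1/27)/(25/3) = -424/225.

z₁ = -17/9, z₂ = -424/225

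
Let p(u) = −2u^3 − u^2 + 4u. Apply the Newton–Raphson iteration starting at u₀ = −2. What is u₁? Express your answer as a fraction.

p'(u) = −6u^2 − 2u + 4.
p(−2) = 4, p'(−2) = −16, so u₁ = (−2) − 4/(−16) = −7/4.

−7/4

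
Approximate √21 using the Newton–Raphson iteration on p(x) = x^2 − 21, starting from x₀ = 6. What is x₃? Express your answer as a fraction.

p'(x) = 2x.
p(6) = 15, p'(6) = 12, so x₁ = 6 − 15/12 = 19/4.
p(19/4) = 25/16, p'(19/4) = 19/2, so x₂ = (19/4) − (25/16)/(19/2) = 697/152.
p(697/152) = 625/23104, p'(697/152) = 697/76, so x₃ = (697/152) − (625/23104)/(697/76) = 970993/211888.

970993/211888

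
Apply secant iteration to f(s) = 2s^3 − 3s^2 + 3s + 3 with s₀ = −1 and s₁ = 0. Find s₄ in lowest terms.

−60864/111497

f(−1) = −5, f(0) = 3. s₂ = 0 − 3·(0 − (−1))/(3 − (−5)) = −3/8.
f(0) = 3, f(−3/8) = 345/256. s₃ = (−3/8) − (345/256)·((−3/8) − 0)/((345/256) − 3) = −32/47.
f(−3/8) = 345/256, f(−32/47) = −110515/103823. s₄ = (−32/47) − (−110515/103823)·((−32/47) − (−3/8))/((−110515/103823) − (345/256)) = −60864/111497.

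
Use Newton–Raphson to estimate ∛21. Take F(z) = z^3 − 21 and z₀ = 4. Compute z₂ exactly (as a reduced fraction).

F'(z) = 3z^2.
F(4) = 43, F'(4) = 48, so z₁ = 4 − 43/48 = 149/48.
F(149/48) = 985517/110592, F'(149/48) = 22201/768, so z₂ = (149/48) − (985517/110592)/(22201/768) = 4469165/1598472.

4469165/1598472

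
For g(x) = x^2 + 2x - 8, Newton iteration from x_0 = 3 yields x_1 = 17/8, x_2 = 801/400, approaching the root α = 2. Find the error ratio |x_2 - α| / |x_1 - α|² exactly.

4/25

x_1 - α = 17/8 - 2 = 1/8, so |x_1 - α| = 1/8.
x_2 - α = 801/400 - 2 = 1/400, so |x_2 - α| = 1/400.
|x_1 - α|² = 1/64.
Ratio = (1/400) / (1/64) = 4/25.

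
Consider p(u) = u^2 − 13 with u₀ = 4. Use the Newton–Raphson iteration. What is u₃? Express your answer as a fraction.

p'(u) = 2u.
p(4) = 3, p'(4) = 8, so u₁ = 4 − 3/8 = 29/8.
p(29/8) = 9/64, p'(29/8) = 29/4, so u₂ = (29/8) − (9/64)/(29/4) = 1673/464.
p(1673/464) = 81/215296, p'(1673/464) = 1673/232, so u₃ = (1673/464) − (81/215296)/(1673/232) = 5597777/1552544.

5597777/1552544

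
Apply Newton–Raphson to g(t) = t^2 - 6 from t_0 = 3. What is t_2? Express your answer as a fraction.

g'(t) = 2t.
g(3) = 3, g'(3) = 6, so t_1 = 3 - 3/6 = 5/2.
g(5/2) = 1/4, g'(5/2) = 5, so t_2 = (5/2) - (1/4)/5 = 49/20.

49/20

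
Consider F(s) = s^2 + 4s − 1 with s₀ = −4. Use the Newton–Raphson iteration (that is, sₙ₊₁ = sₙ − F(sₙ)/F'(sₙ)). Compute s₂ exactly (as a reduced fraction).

−305/72

F'(s) = 2s + 4.
F(−4) = −1, F'(−4) = −4, so s₁ = (−4) − (−1)/(−4) = −17/4.
F(−17/4) = 1/16, F'(−17/4) = −9/2, so s₂ = (−17/4) − (1/16)/(−9/2) = −305/72.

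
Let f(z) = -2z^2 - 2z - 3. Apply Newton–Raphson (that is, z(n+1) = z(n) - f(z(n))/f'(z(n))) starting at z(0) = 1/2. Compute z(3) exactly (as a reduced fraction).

4657/2528

f'(z) = -4z - 2.
f(1/2) = -9/2, f'(1/2) = -4, so z(1) = (1/2) - (-9/2)/(-4) = -5/8.
f(-5/8) = -81/32, f'(-5/8) = 1/2, so z(2) = (-5/8) - (-81/32)/(1/2) = 71/16.
f(71/16) = -6561/128, f'(71/16) = -79/4, so z(3) = (71/16) - (-6561/128)/(-79/4) = 4657/2528.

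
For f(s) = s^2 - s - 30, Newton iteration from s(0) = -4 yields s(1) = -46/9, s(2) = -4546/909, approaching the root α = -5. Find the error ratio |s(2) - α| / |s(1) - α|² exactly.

s(1) - α = -46/9 - (-5) = -46/9 + 5 = -1/9, so |s(1) - α| = 1/9.
s(2) - α = -4546/909 - (-5) = -4546/909 + 5 = -1/909, so |s(2) - α| = 1/909.
|s(1) - α|² = 1/81.
Ratio = (1/909) / (1/81) = 9/101.

9/101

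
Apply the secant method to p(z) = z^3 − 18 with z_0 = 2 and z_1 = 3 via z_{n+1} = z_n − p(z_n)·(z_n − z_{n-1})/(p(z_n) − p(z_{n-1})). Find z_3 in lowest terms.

2402/921

p(2) = −10, p(3) = 9. z_2 = 3 − 9·(3 − 2)/(9 − (−10)) = 48/19.
p(3) = 9, p(48/19) = −12870/6859. z_3 = (48/19) − (−12870/6859)·((48/19) − 3)/((−12870/6859) − 9) = 2402/921.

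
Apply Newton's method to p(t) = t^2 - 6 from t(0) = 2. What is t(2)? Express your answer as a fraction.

49/20

p'(t) = 2t.
p(2) = -2, p'(2) = 4, so t(1) = 2 - (-2)/4 = 5/2.
p(5/2) = 1/4, p'(5/2) = 5, so t(2) = (5/2) - (1/4)/5 = 49/20.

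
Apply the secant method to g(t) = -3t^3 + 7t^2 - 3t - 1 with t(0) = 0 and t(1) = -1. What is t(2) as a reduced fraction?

g(0) = -1, g(-1) = 12. t(2) = (-1) - 12·((-1) - 0)/(12 - (-1)) = -1/13.

-1/13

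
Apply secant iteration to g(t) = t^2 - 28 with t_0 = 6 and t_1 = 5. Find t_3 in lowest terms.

598/113

g(6) = 8, g(5) = -3. t_2 = 5 - (-3)·(5 - 6)/((-3) - 8) = 58/11.
g(5) = -3, g(58/11) = -24/121. t_3 = (58/11) - (-24/121)·((58/11) - 5)/((-24/121) - (-3)) = 598/113.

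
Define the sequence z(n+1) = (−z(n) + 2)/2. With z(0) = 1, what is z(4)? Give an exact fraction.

11/16

z(1) = (−1 + 2)/2 = 1/2.
z(2) = (−(1/2) + 2)/2 = 3/4.
z(3) = (−(3/4) + 2)/2 = 5/8.
z(4) = (−(5/8) + 2)/2 = 11/16.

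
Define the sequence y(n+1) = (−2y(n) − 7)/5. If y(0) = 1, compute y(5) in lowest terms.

−3189/3125

y(1) = (−2·1 − 7)/5 = −9/5.
y(2) = (−2·(−9/5) − 7)/5 = −17/25.
y(3) = (−2·(−17/25) − 7)/5 = −141/125.
y(4) = (−2·(−141/125) − 7)/5 = −593/625.
y(5) = (−2·(−593/625) − 7)/5 = −3189/3125.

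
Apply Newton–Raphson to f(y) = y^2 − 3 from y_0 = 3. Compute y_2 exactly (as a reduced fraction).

7/4

f'(y) = 2y.
f(3) = 6, f'(3) = 6, so y_1 = 3 − 6/6 = 2.
f(2) = 1, f'(2) = 4, so y_2 = 2 − 1/4 = 7/4.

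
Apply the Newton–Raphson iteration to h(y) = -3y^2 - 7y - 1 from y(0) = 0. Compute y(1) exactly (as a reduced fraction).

h'(y) = -6y - 7.
h(0) = -1, h'(0) = -7, so y(1) = 0 - (-1)/(-7) = -1/7.

-1/7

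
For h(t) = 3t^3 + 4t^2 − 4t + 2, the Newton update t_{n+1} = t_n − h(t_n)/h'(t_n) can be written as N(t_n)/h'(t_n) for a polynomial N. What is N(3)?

196

h'(t) = 9t^2 + 8t − 4.
N(t) = t·h'(t) − h(t) = t·(9t^2 + 8t − 4) − (3t^3 + 4t^2 − 4t + 2) = 6t^3 + 4t^2 − 2.
N(3) = 196.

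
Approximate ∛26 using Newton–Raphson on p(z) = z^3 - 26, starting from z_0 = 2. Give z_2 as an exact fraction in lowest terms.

149/49

p'(z) = 3z^2.
p(2) = -18, p'(2) = 12, so z_1 = 2 - (-18)/12 = 7/2.
p(7/2) = 135/8, p'(7/2) = 147/4, so z_2 = (7/2) - (135/8)/(147/4) = 149/49.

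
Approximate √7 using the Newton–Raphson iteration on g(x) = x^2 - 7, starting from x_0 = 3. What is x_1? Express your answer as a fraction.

8/3

g'(x) = 2x.
g(3) = 2, g'(3) = 6, so x_1 = 3 - 2/6 = 8/3.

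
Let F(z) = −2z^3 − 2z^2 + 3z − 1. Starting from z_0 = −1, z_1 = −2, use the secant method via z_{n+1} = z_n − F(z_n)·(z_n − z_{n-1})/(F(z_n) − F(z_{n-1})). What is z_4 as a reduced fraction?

F(−1) = −4, F(−2) = 1. z_2 = (−2) − 1·((−2) − (−1))/(1 − (−4)) = −9/5.
F(−2) = 1, F(−9/5) = −152/125. z_3 = (−9/5) − (−152/125)·((−9/5) − (−2))/((−152/125) − 1) = −529/277.
F(−9/5) = −152/125, F(−529/277) = −1982992/21253933. z_4 = (−529/277) − (−1982992/21253933)·((−529/277) − (−9/5))/((−1982992/21253933) − (−152/125)) = −37654291/19623183.

−37654291/19623183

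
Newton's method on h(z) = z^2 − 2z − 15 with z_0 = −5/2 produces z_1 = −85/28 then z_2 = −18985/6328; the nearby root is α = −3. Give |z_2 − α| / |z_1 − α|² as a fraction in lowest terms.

z_1 − α = −85/28 − (−3) = −85/28 + 3 = −1/28, so |z_1 − α| = 1/28.
z_2 − α = −18985/6328 − (−3) = −18985/6328 + 3 = −1/6328, so |z_2 − α| = 1/6328.
|z_1 − α|² = 1/784.
Ratio = (1/6328) / (1/784) = 14/113.

14/113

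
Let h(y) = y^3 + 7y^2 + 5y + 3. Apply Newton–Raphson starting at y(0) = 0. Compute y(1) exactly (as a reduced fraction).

−3/5

h'(y) = 3y^2 + 14y + 5.
h(0) = 3, h'(0) = 5, so y(1) = 0 − 3/5 = −3/5.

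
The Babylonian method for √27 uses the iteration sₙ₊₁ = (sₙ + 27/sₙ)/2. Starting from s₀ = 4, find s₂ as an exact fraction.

3577/688

s₁ = (4 + 27/4)/2 = 43/8.
s₂ = (43/8 + 27/(43/8))/2 = 3577/688.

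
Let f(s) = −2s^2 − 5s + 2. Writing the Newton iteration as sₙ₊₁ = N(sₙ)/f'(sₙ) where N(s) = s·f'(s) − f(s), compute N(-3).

−20

f'(s) = −4s − 5.
N(s) = s·f'(s) − f(s) = s·(−4s − 5) − (−2s^2 − 5s + 2) = −2s^2 − 2.
N(-3) = −20.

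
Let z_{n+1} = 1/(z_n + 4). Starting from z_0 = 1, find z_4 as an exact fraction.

z_1 = 1/(1 + 4) = 1/5.
z_2 = 1/(1/5 + 4) = 5/21.
z_3 = 1/(5/21 + 4) = 21/89.
z_4 = 1/(21/89 + 4) = 89/377.

89/377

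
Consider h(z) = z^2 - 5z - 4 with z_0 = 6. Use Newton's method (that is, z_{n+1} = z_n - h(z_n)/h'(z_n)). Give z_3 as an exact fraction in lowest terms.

h'(z) = 2z - 5.
h(6) = 2, h'(6) = 7, so z_1 = 6 - 2/7 = 40/7.
h(40/7) = 4/49, h'(40/7) = 45/7, so z_2 = (40/7) - (4/49)/(45/7) = 1796/315.
h(1796/315) = 16/99225, h'(1796/315) = 2017/315, so z_3 = (1796/315) - (16/99225)/(2017/315) = 3622516/635355.

3622516/635355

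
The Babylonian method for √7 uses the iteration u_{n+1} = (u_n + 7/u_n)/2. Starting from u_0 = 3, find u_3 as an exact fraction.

32257/12192

u_1 = (3 + 7/3)/2 = 8/3.
u_2 = (8/3 + 7/(8/3))/2 = 127/48.
u_3 = (127/48 + 7/(127/48))/2 = 32257/12192.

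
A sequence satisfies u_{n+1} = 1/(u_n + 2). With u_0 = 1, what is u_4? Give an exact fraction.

u_1 = 1/(1 + 2) = 1/3.
u_2 = 1/(1/3 + 2) = 3/7.
u_3 = 1/(3/7 + 2) = 7/17.
u_4 = 1/(7/17 + 2) = 17/41.

17/41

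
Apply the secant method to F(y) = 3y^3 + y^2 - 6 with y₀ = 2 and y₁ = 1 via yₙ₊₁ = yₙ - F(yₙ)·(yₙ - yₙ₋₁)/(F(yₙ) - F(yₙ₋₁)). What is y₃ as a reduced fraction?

665/569

F(2) = 22, F(1) = -2. y₂ = 1 - (-2)·(1 - 2)/((-2) - 22) = 13/12.
F(1) = -2, F(13/12) = -583/576. y₃ = (13/12) - (-583/576)·((13/12) - 1)/((-583/576) - (-2)) = 665/569.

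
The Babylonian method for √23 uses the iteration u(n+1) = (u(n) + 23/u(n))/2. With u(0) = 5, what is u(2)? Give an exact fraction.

1151/240

u(1) = (5 + 23/5)/2 = 24/5.
u(2) = (24/5 + 23/(24/5))/2 = 1151/240.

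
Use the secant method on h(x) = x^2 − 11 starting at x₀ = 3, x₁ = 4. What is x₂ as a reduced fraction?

h(3) = −2, h(4) = 5. x₂ = 4 − 5·(4 − 3)/(5 − (−2)) = 23/7.

23/7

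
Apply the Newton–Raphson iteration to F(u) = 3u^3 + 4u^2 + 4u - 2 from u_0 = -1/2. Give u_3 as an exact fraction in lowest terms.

253/658

F'(u) = 9u^2 + 8u + 4.
F(-1/2) = -27/8, F'(-1/2) = 9/4, so u_1 = (-1/2) - (-27/8)/(9/4) = 1.
F(1) = 9, F'(1) = 21, so u_2 = 1 - 9/21 = 4/7.
F(4/7) = 738/343, F'(4/7) = 564/49, so u_3 = (4/7) - (738/343)/(564/49) = 253/658.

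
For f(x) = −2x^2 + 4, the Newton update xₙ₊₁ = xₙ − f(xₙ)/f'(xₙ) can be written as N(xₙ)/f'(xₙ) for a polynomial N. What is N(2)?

−12

f'(x) = −4x.
N(x) = x·f'(x) − f(x) = x·(−4x) − (−2x^2 + 4) = −2x^2 − 4.
N(2) = −12.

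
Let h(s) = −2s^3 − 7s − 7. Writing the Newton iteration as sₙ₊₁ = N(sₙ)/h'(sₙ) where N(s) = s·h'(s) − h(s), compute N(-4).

h'(s) = −6s^2 − 7.
N(s) = s·h'(s) − h(s) = s·(−6s^2 − 7) − (−2s^3 − 7s − 7) = −4s^3 + 7.
N(-4) = 263.

263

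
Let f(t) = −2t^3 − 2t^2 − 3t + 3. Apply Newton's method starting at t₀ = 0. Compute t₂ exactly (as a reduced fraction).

f'(t) = −6t^2 − 4t − 3.
f(0) = 3, f'(0) = −3, so t₁ = 0 − 3/(−3) = 1.
f(1) = −4, f'(1) = −13, so t₂ = 1 − (−4)/(−13) = 9/13.

9/13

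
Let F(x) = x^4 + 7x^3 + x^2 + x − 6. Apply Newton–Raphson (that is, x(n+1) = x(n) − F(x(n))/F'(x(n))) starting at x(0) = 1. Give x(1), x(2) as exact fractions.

x(1) = 6/7, x(2) = 41226/49609

F'(x) = 4x^3 + 21x^2 + 2x + 1.
F(1) = 4, F'(1) = 28, so x(1) = 1 − 4/28 = 6/7.
F(6/7) = 1296/2401, F'(6/7) = 7087/343, so x(2) = (6/7) − (1296/2401)/(7087/343) = 41226/49609.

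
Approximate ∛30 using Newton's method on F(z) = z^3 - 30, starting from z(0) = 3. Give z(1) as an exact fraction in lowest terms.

28/9

F'(z) = 3z^2.
F(3) = -3, F'(3) = 27, so z(1) = 3 - (-3)/27 = 28/9.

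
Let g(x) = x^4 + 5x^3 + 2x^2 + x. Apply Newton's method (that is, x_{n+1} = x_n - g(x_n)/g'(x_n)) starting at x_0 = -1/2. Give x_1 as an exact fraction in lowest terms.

g'(x) = 4x^3 + 15x^2 + 4x + 1.
g(-1/2) = -9/16, g'(-1/2) = 9/4, so x_1 = (-1/2) - (-9/16)/(9/4) = -1/4.

-1/4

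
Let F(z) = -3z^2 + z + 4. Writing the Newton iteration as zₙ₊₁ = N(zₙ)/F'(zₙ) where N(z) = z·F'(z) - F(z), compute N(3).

-31

F'(z) = -6z + 1.
N(z) = z·F'(z) - F(z) = z·(-6z + 1) - (-3z^2 + z + 4) = -3z^2 - 4.
N(3) = -31.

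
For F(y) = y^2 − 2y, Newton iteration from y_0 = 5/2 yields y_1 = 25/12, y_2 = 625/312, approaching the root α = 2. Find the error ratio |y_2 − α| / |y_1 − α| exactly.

y_1 − α = 25/12 − 2 = 1/12, so |y_1 − α| = 1/12.
y_2 − α = 625/312 − 2 = 1/312, so |y_2 − α| = 1/312.
Ratio = (1/312) / (1/12) = 1/26.

1/26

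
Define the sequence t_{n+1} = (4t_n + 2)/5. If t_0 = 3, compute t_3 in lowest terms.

t_1 = (4·3 + 2)/5 = 14/5.
t_2 = (4·(14/5) + 2)/5 = 66/25.
t_3 = (4·(66/25) + 2)/5 = 314/125.

314/125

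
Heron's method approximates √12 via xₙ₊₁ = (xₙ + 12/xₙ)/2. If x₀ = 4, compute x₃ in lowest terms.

18817/5432

x₁ = (4 + 12/4)/2 = 7/2.
x₂ = (7/2 + 12/(7/2))/2 = 97/28.
x₃ = (97/28 + 12/(97/28))/2 = 18817/5432.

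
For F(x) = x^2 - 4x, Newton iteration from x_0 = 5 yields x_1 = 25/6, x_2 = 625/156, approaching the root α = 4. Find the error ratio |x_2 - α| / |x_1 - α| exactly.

x_1 - α = 25/6 - 4 = 1/6, so |x_1 - α| = 1/6.
x_2 - α = 625/156 - 4 = 1/156, so |x_2 - α| = 1/156.
Ratio = (1/156) / (1/6) = 1/26.

1/26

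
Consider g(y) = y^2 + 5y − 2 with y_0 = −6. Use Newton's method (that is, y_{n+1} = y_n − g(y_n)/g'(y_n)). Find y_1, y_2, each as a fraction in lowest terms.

g'(y) = 2y + 5.
g(−6) = 4, g'(−6) = −7, so y_1 = (−6) − 4/(−7) = −38/7.
g(−38/7) = 16/49, g'(−38/7) = −41/7, so y_2 = (−38/7) − (16/49)/(−41/7) = −1542/287.

y_1 = −38/7, y_2 = −1542/287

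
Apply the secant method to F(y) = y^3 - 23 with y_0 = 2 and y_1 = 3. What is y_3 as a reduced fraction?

F(2) = -15, F(3) = 4. y_2 = 3 - 4·(3 - 2)/(4 - (-15)) = 53/19.
F(3) = 4, F(53/19) = -8880/6859. y_3 = (53/19) - (-8880/6859)·((53/19) - 3)/((-8880/6859) - 4) = 25793/9079.

25793/9079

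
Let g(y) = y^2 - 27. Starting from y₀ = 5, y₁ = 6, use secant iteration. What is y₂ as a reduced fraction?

g(5) = -2, g(6) = 9. y₂ = 6 - 9·(6 - 5)/(9 - (-2)) = 57/11.

57/11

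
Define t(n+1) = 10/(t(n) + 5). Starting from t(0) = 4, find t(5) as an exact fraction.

950/621

t(1) = 10/(4 + 5) = 10/9.
t(2) = 10/(10/9 + 5) = 18/11.
t(3) = 10/(18/11 + 5) = 110/73.
t(4) = 10/(110/73 + 5) = 146/95.
t(5) = 10/(146/95 + 5) = 950/621.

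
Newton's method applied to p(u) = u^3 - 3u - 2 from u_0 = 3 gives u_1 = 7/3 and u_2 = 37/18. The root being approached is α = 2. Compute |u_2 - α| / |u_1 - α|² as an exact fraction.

1/2

u_1 - α = 7/3 - 2 = 1/3, so |u_1 - α| = 1/3.
u_2 - α = 37/18 - 2 = 1/18, so |u_2 - α| = 1/18.
|u_1 - α|² = 1/9.
Ratio = (1/18) / (1/9) = 1/2.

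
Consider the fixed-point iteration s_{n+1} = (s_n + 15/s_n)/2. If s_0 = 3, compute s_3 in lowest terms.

s_1 = (3 + 15/3)/2 = 4.
s_2 = (4 + 15/4)/2 = 31/8.
s_3 = (31/8 + 15/(31/8))/2 = 1921/496.

1921/496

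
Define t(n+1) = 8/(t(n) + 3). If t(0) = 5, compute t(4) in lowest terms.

t(1) = 8/(5 + 3) = 1.
t(2) = 8/(1 + 3) = 2.
t(3) = 8/(2 + 3) = 8/5.
t(4) = 8/(8/5 + 3) = 40/23.

40/23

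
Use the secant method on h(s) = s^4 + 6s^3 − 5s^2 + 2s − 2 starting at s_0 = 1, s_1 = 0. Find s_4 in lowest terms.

78880/140993

h(1) = 2, h(0) = −2. s_2 = 0 − (−2)·(0 − 1)/((−2) − 2) = 1/2.
h(0) = −2, h(1/2) = −23/16. s_3 = (1/2) − (−23/16)·((1/2) − 0)/((−23/16) − (−2)) = 16/9.
h(1/2) = −23/16, h(16/9) = 193246/6561. s_4 = (16/9) − (193246/6561)·((16/9) − (1/2))/((193246/6561) − (−23/16)) = 78880/140993.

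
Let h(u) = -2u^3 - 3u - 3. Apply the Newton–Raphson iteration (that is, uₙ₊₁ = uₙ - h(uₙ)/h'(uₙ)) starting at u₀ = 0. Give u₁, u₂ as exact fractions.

u₁ = -1, u₂ = -7/9

h'(u) = -6u^2 - 3.
h(0) = -3, h'(0) = -3, so u₁ = 0 - (-3)/(-3) = -1.
h(-1) = 2, h'(-1) = -9, so u₂ = (-1) - 2/(-9) = -7/9.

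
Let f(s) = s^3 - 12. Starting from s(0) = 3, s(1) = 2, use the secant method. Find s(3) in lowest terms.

f(3) = 15, f(2) = -4. s(2) = 2 - (-4)·(2 - 3)/((-4) - 15) = 42/19.
f(2) = -4, f(42/19) = -8220/6859. s(3) = (42/19) - (-8220/6859)·((42/19) - 2)/((-8220/6859) - (-4)) = 2763/1201.

2763/1201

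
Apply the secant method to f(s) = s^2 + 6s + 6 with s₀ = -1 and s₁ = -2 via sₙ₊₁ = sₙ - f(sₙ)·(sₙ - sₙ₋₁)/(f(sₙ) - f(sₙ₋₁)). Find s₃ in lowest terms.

f(-1) = 1, f(-2) = -2. s₂ = (-2) - (-2)·((-2) - (-1))/((-2) - 1) = -4/3.
f(-2) = -2, f(-4/3) = -2/9. s₃ = (-4/3) - (-2/9)·((-4/3) - (-2))/((-2/9) - (-2)) = -5/4.

-5/4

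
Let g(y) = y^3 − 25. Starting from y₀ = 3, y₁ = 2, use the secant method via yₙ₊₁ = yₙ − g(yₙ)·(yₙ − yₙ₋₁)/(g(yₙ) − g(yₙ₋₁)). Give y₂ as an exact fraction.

55/19

g(3) = 2, g(2) = −17. y₂ = 2 − (−17)·(2 − 3)/((−17) − 2) = 55/19.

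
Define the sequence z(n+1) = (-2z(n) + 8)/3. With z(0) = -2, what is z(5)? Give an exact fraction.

56/27

z(1) = (-2·(-2) + 8)/3 = 4.
z(2) = (-2·4 + 8)/3 = 0.
z(3) = (-2·0 + 8)/3 = 8/3.
z(4) = (-2·(8/3) + 8)/3 = 8/9.
z(5) = (-2·(8/9) + 8)/3 = 56/27.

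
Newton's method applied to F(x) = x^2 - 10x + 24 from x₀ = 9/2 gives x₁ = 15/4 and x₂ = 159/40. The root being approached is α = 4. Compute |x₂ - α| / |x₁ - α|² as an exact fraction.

2/5

x₁ - α = 15/4 - 4 = -1/4, so |x₁ - α| = 1/4.
x₂ - α = 159/40 - 4 = -1/40, so |x₂ - α| = 1/40.
|x₁ - α|² = 1/16.
Ratio = (1/40) / (1/16) = 2/5.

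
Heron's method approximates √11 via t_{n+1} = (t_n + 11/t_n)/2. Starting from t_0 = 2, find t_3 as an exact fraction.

t_1 = (2 + 11/2)/2 = 15/4.
t_2 = (15/4 + 11/(15/4))/2 = 401/120.
t_3 = (401/120 + 11/(401/120))/2 = 319201/96240.

319201/96240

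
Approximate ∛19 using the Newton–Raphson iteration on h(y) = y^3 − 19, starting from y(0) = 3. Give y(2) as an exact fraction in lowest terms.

h'(y) = 3y^2.
h(3) = 8, h'(3) = 27, so y(1) = 3 − 8/27 = 73/27.
h(73/27) = 15040/19683, h'(73/27) = 5329/243, so y(2) = (73/27) − (15040/19683)/(5329/243) = 1152011/431649.

1152011/431649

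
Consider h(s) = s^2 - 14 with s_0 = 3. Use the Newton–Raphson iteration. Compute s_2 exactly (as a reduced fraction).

h'(s) = 2s.
h(3) = -5, h'(3) = 6, so s_1 = 3 - (-5)/6 = 23/6.
h(23/6) = 25/36, h'(23/6) = 23/3, so s_2 = (23/6) - (25/36)/(23/3) = 1033/276.

1033/276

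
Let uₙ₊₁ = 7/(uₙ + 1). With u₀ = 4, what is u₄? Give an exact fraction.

u₁ = 7/(4 + 1) = 7/5.
u₂ = 7/(7/5 + 1) = 35/12.
u₃ = 7/(35/12 + 1) = 84/47.
u₄ = 7/(84/47 + 1) = 329/131.

329/131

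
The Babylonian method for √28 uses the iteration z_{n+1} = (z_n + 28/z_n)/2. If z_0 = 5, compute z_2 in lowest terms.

5609/1060

z_1 = (5 + 28/5)/2 = 53/10.
z_2 = (53/10 + 28/(53/10))/2 = 5609/1060.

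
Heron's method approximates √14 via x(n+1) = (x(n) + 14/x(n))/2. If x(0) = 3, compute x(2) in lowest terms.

1033/276

x(1) = (3 + 14/3)/2 = 23/6.
x(2) = (23/6 + 14/(23/6))/2 = 1033/276.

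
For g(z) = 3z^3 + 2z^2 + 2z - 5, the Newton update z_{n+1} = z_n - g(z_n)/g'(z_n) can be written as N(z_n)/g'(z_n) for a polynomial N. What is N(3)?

185

g'(z) = 9z^2 + 4z + 2.
N(z) = z·g'(z) - g(z) = z·(9z^2 + 4z + 2) - (3z^3 + 2z^2 + 2z - 5) = 6z^3 + 2z^2 + 5.
N(3) = 185.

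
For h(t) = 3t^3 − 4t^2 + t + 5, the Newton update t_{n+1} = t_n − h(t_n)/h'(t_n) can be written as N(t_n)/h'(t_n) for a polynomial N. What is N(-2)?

−69

h'(t) = 9t^2 − 8t + 1.
N(t) = t·h'(t) − h(t) = t·(9t^2 − 8t + 1) − (3t^3 − 4t^2 + t + 5) = 6t^3 − 4t^2 − 5.
N(-2) = −69.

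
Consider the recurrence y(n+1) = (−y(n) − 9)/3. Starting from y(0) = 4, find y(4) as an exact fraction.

y(1) = (−4 − 9)/3 = −13/3.
y(2) = (−(−13/3) − 9)/3 = −14/9.
y(3) = (−(−14/9) − 9)/3 = −67/27.
y(4) = (−(−67/27) − 9)/3 = −176/81.

−176/81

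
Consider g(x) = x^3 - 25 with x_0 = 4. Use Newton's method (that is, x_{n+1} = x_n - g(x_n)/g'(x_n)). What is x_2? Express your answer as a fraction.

183851/62424

g'(x) = 3x^2.
g(4) = 39, g'(4) = 48, so x_1 = 4 - 39/48 = 51/16.
g(51/16) = 30251/4096, g'(51/16) = 7803/256, so x_2 = (51/16) - (30251/4096)/(7803/256) = 183851/62424.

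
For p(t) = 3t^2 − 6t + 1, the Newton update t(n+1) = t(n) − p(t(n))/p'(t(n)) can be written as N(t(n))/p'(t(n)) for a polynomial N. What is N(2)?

p'(t) = 6t − 6.
N(t) = t·p'(t) − p(t) = t·(6t − 6) − (3t^2 − 6t + 1) = 3t^2 − 1.
N(2) = 11.

11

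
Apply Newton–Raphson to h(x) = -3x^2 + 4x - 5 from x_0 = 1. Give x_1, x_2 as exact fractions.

x_1 = -1, x_2 = 1/5

h'(x) = -6x + 4.
h(1) = -4, h'(1) = -2, so x_1 = 1 - (-4)/(-2) = -1.
h(-1) = -12, h'(-1) = 10, so x_2 = (-1) - (-12)/10 = 1/5.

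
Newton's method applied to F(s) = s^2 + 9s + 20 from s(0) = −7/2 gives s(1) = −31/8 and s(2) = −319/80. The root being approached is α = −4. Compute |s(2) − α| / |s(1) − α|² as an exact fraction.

s(1) − α = −31/8 − (−4) = −31/8 + 4 = 1/8, so |s(1) − α| = 1/8.
s(2) − α = −319/80 − (−4) = −319/80 + 4 = 1/80, so |s(2) − α| = 1/80.
|s(1) − α|² = 1/64.
Ratio = (1/80) / (1/64) = 4/5.

4/5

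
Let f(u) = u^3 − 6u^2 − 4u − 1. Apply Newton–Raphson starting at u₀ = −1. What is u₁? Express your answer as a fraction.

f'(u) = 3u^2 − 12u − 4.
f(−1) = −4, f'(−1) = 11, so u₁ = (−1) − (−4)/11 = −7/11.

−7/11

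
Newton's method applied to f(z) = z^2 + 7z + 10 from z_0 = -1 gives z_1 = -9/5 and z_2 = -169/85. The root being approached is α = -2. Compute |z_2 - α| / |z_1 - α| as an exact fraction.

z_1 - α = -9/5 - (-2) = -9/5 + 2 = 1/5, so |z_1 - α| = 1/5.
z_2 - α = -169/85 - (-2) = -169/85 + 2 = 1/85, so |z_2 - α| = 1/85.
Ratio = (1/85) / (1/5) = 1/17.

1/17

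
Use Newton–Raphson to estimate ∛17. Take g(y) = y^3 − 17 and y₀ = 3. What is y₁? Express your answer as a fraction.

71/27

g'(y) = 3y^2.
g(3) = 10, g'(3) = 27, so y₁ = 3 − 10/27 = 71/27.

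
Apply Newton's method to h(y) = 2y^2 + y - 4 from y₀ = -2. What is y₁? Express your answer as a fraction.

h'(y) = 4y + 1.
h(-2) = 2, h'(-2) = -7, so y₁ = (-2) - 2/(-7) = -12/7.

-12/7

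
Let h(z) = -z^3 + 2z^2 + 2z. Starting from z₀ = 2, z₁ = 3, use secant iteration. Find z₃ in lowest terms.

h(2) = 4, h(3) = -3. z₂ = 3 - (-3)·(3 - 2)/((-3) - 4) = 18/7.
h(3) = -3, h(18/7) = 468/343. z₃ = (18/7) - (468/343)·((18/7) - 3)/((468/343) - (-3)) = 1350/499.

1350/499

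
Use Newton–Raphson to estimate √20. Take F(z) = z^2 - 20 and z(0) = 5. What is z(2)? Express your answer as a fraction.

F'(z) = 2z.
F(5) = 5, F'(5) = 10, so z(1) = 5 - 5/10 = 9/2.
F(9/2) = 1/4, F'(9/2) = 9, so z(2) = (9/2) - (1/4)/9 = 161/36.

161/36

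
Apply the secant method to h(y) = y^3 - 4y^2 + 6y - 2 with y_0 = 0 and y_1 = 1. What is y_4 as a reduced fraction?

1049/2165

h(0) = -2, h(1) = 1. y_2 = 1 - 1·(1 - 0)/(1 - (-2)) = 2/3.
h(1) = 1, h(2/3) = 14/27. y_3 = (2/3) - (14/27)·((2/3) - 1)/((14/27) - 1) = 4/13.
h(2/3) = 14/27, h(4/13) = -1106/2197. y_4 = (4/13) - (-1106/2197)·((4/13) - (2/3))/((-1106/2197) - (14/27)) = 1049/2165.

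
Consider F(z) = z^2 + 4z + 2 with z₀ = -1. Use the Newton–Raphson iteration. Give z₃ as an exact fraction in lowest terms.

-239/408

F'(z) = 2z + 4.
F(-1) = -1, F'(-1) = 2, so z₁ = (-1) - (-1)/2 = -1/2.
F(-1/2) = 1/4, F'(-1/2) = 3, so z₂ = (-1/2) - (1/4)/3 = -7/12.
F(-7/12) = 1/144, F'(-7/12) = 17/6, so z₃ = (-7/12) - (1/144)/(17/6) = -239/408.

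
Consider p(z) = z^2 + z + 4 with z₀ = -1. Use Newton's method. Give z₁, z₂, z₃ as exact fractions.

z₁ = 3, z₂ = 5/7, z₃ = -171/119

p'(z) = 2z + 1.
p(-1) = 4, p'(-1) = -1, so z₁ = (-1) - 4/(-1) = 3.
p(3) = 16, p'(3) = 7, so z₂ = 3 - 16/7 = 5/7.
p(5/7) = 256/49, p'(5/7) = 17/7, so z₃ = (5/7) - (256/49)/(17/7) = -171/119.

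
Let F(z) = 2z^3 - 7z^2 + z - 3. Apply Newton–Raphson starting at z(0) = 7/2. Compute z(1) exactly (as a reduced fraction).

355/102

F'(z) = 6z^2 - 14z + 1.
F(7/2) = 1/2, F'(7/2) = 51/2, so z(1) = (7/2) - (1/2)/(51/2) = 355/102.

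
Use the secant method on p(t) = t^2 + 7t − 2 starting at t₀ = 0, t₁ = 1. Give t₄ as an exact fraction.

91/331

p(0) = −2, p(1) = 6. t₂ = 1 − 6·(1 − 0)/(6 − (−2)) = 1/4.
p(1) = 6, p(1/4) = −3/16. t₃ = (1/4) − (−3/16)·((1/4) − 1)/((−3/16) − 6) = 3/11.
p(1/4) = −3/16, p(3/11) = −2/121. t₄ = (3/11) − (−2/121)·((3/11) − (1/4))/((−2/121) − (−3/16)) = 91/331.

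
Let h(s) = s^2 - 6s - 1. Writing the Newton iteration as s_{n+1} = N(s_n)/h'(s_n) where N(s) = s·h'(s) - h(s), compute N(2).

h'(s) = 2s - 6.
N(s) = s·h'(s) - h(s) = s·(2s - 6) - (s^2 - 6s - 1) = s^2 + 1.
N(2) = 5.

5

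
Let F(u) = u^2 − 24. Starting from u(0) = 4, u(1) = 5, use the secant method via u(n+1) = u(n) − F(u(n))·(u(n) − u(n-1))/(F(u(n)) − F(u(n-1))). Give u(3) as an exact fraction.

F(4) = −8, F(5) = 1. u(2) = 5 − 1·(5 − 4)/(1 − (−8)) = 44/9.
F(5) = 1, F(44/9) = −8/81. u(3) = (44/9) − (−8/81)·((44/9) − 5)/((−8/81) − 1) = 436/89.

436/89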